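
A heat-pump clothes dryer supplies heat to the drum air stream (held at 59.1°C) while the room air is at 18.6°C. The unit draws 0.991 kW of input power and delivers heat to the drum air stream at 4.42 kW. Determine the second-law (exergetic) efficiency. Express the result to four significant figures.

COP_actual = Q̇_H/Ẇ = 4.420/0.9910 = 4.460.
In absolute terms T_C = 291.75 K and T_H = 332.25 K, so ΔT = 40.50 K.
COP_Carnot = T_H/ΔT = 332.25/40.50 = 8.204.
η_II = COP_actual/COP_Carnot = 4.460/8.204 = 0.5437.

0.5437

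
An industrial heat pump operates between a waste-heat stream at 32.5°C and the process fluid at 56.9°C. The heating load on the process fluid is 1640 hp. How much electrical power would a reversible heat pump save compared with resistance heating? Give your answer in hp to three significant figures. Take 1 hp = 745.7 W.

In absolute terms T_C = 305.65 K and T_H = 330.05 K, so ΔT = 24.40 K.
COP_Carnot = T_H/ΔT = 330.05/24.40 = 13.53.
Resistance heating needs Ẇ_res = Q̇_H = 1640 hp; the reversible heat pump needs only Ẇ_hp = Q̇_H/COP = 121.2 hp.
Saving = 1640 − 121.2 = 1519 hp.

1520 hp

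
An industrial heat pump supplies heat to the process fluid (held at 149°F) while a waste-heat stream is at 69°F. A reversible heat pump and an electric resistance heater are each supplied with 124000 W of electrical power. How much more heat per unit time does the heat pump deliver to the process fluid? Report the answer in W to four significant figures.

In absolute terms T_C = 293.71 K and T_H = 338.15 K, so ΔT = 44.44 K.
COP_Carnot = T_H/ΔT = 338.15/44.44 = 7.608.
The heat pump delivers Q̇_H = COP × Ẇ = 943400 W; the resistance heater delivers Ẇ = 124000 W.
Extra = (COP − 1)·Ẇ = 819400 W.

819400 W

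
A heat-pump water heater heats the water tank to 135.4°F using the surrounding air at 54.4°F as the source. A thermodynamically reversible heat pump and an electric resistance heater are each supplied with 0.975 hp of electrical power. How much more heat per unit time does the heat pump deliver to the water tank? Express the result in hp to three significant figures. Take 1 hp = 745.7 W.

In absolute terms T_C = 285.59 K and T_H = 330.59 K, so ΔT = 45.00 K.
COP_Carnot = T_H/ΔT = 330.59/45.00 = 7.347.
The heat pump delivers Q̇_H = COP × Ẇ = 7.163 hp; the resistance heater delivers Ẇ = 0.9750 hp.
Extra = (COP − 1)·Ẇ = 6.188 hp.

6.19 hp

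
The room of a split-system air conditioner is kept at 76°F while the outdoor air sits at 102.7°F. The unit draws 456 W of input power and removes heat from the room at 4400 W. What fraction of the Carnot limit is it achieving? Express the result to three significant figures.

COP_actual = Q̇_C/Ẇ = 4400/456.0 = 9.649.
In absolute terms T_C = 297.59 K and T_H = 312.43 K, so ΔT = 14.83 K.
COP_Carnot = T_C/ΔT = 297.59/14.83 = 20.06.
η_II = COP_actual/COP_Carnot = 9.649/20.06 = 0.4810.

0.481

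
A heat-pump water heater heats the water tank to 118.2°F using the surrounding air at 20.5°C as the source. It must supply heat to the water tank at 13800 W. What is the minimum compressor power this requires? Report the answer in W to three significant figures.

1180 W

In absolute terms T_C = 293.65 K and T_H = 321.04 K, so ΔT = 27.39 K.
COP_Carnot = T_H/ΔT = 321.04/27.39 = 11.72.
Ẇ_min = Q̇/COP_Carnot = 13800/11.72 = 1177 W.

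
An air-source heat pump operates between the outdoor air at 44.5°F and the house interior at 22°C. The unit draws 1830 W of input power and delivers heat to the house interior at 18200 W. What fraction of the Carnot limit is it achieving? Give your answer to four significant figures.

COP_actual = Q̇_H/Ẇ = 18200/1830 = 9.945.
In absolute terms T_C = 280.09 K and T_H = 295.15 K, so ΔT = 15.06 K.
COP_Carnot = T_H/ΔT = 295.15/15.06 = 19.60.
η_II = COP_actual/COP_Carnot = 9.945/19.60 = 0.5073.

0.5073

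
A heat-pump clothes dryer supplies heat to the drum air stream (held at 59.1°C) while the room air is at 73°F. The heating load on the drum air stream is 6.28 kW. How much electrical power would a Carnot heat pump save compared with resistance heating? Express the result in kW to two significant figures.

5.6 kW

In absolute terms T_C = 295.93 K and T_H = 332.25 K, so ΔT = 36.32 K.
COP_Carnot = T_H/ΔT = 332.25/36.32 = 9.147.
Resistance heating needs Ẇ_res = Q̇_H = 6.280 kW; the reversible heat pump needs only Ẇ_hp = Q̇_H/COP = 0.6865 kW.
Saving = 6.280 − 0.6865 = 5.593 kW.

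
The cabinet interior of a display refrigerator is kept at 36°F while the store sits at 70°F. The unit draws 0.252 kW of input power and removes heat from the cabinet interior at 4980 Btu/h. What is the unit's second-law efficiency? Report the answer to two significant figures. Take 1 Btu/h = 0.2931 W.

Converting, Q̇_C = 4980 Btu/h = 1.460 kW, so COP_actual = Q̇_C/Ẇ = 1.460/0.2520 = 5.792.
In absolute terms T_C = 275.37 K and T_H = 294.26 K, so ΔT = 18.89 K.
COP_Carnot = T_C/ΔT = 275.37/18.89 = 14.58.
η_II = COP_actual/COP_Carnot = 5.792/14.58 = 0.3973.

0.40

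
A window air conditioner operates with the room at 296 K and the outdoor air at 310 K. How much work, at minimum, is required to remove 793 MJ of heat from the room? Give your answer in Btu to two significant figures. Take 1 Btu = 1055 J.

The reservoir spacing is ΔT = 310 − 296 = 14.00 K.
The reversible limit is COP_R = T_C/ΔT = 21.14, so W_min = Q_C/COP = Q_C·ΔT/T_C.
W_min = 793.0 × 14.00/296.00 = 37.51 MJ = 35550 Btu.

36000 Btu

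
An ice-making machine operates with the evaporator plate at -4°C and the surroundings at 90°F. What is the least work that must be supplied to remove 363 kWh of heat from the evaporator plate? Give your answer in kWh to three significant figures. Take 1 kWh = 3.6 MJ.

48.9 kWh

In absolute terms T_C = 269.15 K and T_H = 305.37 K, so ΔT = 36.22 K.
The reversible limit is COP_R = T_C/ΔT = 7.431, so W_min = Q_C/COP = Q_C·ΔT/T_C.
W_min = 363.0 × 36.22/269.15 = 48.85 kWh.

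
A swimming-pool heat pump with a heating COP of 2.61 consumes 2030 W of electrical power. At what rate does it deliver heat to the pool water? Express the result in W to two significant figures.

5300 W

Q̇_H = COP_HP × Ẇ = 2.61 × 2030 = 5298 W.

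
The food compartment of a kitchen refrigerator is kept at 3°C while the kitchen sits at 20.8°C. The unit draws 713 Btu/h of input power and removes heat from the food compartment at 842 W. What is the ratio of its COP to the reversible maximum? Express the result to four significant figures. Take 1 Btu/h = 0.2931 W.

Converting, Q̇_C = 842.0 W = 2873 Btu/h, so COP_actual = Q̇_C/Ẇ = 2873/713.0 = 4.029.
In absolute terms T_C = 276.15 K and T_H = 293.95 K, so ΔT = 17.80 K.
COP_Carnot = T_C/ΔT = 276.15/17.80 = 15.51.
η_II = COP_actual/COP_Carnot = 4.029/15.51 = 0.2597.

0.2597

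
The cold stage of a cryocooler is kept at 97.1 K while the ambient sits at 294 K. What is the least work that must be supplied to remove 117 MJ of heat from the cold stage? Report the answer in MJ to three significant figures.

The reservoir spacing is ΔT = 294 − 97.1 = 196.9 K.
The reversible limit is COP_R = T_C/ΔT = 0.4931, so W_min = Q_C/COP = Q_C·ΔT/T_C.
W_min = 117.0 × 196.9/97.10 = 237.3 MJ.

237 MJ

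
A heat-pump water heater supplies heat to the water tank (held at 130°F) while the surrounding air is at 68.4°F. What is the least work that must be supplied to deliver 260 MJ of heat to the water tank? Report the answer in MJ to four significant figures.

In absolute terms T_C = 293.37 K and T_H = 327.59 K, so ΔT = 34.22 K.
The reversible limit is COP_HP = T_H/ΔT = 9.573, so W_min = Q_H/COP = Q_H·ΔT/T_H.
W_min = 260.0 × 34.22/327.59 = 27.16 MJ.

27.16 MJ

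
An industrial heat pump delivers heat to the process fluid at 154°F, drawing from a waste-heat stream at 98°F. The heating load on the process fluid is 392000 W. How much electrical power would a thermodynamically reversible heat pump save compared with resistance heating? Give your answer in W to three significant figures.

356000 W

In absolute terms T_C = 309.82 K and T_H = 340.93 K, so ΔT = 31.11 K.
COP_Carnot = T_H/ΔT = 340.93/31.11 = 10.96.
Resistance heating needs Ẇ_res = Q̇_H = 392000 W; the reversible heat pump needs only Ẇ_hp = Q̇_H/COP = 35770 W.
Saving = 392000 − 35770 = 356200 W.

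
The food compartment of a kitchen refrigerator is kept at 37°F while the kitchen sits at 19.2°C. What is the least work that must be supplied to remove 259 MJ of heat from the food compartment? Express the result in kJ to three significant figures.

In absolute terms T_C = 275.93 K and T_H = 292.35 K, so ΔT = 16.42 K.
The reversible limit is COP_R = T_C/ΔT = 16.80, so W_min = Q_C/COP = Q_C·ΔT/T_C.
W_min = 259.0 × 16.42/275.93 = 15.41 MJ = 15410 kJ.

15400 kJ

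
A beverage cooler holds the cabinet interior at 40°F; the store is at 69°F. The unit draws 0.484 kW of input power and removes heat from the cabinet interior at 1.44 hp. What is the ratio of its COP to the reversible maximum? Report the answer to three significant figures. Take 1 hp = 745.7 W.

Converting, Q̇_C = 1.440 hp = 1.074 kW, so COP_actual = Q̇_C/Ẇ = 1.074/0.4840 = 2.219.
In absolute terms T_C = 277.59 K and T_H = 293.71 K, so ΔT = 16.11 K.
COP_Carnot = T_C/ΔT = 277.59/16.11 = 17.23.
η_II = COP_actual/COP_Carnot = 2.219/17.23 = 0.1288.

0.129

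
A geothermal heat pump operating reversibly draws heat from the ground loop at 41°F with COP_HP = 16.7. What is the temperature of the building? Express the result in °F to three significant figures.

COP_HP = T_H/(T_H − T_C) rearranges to T_H = COP·T_C/(COP − 1).
With T_C = 278.15 K, T_H = 16.7 × 278.15/15.70 = 295.87 K.
Converting, 295.87 K = 72.89°F.

72.9 °F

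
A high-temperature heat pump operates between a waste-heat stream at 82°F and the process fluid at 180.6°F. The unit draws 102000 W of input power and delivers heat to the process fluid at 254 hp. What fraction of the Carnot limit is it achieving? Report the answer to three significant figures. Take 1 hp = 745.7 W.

Converting, Q̇_H = 254.0 hp = 189400 W, so COP_actual = Q̇_H/Ẇ = 189400/102000 = 1.857.
In absolute terms T_C = 300.93 K and T_H = 355.71 K, so ΔT = 54.78 K.
COP_Carnot = T_H/ΔT = 355.71/54.78 = 6.494.
η_II = COP_actual/COP_Carnot = 1.857/6.494 = 0.2860.

0.286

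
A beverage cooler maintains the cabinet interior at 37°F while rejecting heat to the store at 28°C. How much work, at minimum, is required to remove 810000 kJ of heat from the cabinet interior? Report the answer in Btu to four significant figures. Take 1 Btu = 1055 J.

70180 Btu

In absolute terms T_C = 275.93 K and T_H = 301.15 K, so ΔT = 25.22 K.
The reversible limit is COP_R = T_C/ΔT = 10.94, so W_min = Q_C/COP = Q_C·ΔT/T_C.
W_min = 810000 × 25.22/275.93 = 74040 kJ = 70180 Btu.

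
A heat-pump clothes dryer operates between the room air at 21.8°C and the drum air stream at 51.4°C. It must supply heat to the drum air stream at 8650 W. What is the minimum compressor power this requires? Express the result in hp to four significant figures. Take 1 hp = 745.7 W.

1.058 hp

In absolute terms T_C = 294.95 K and T_H = 324.55 K, so ΔT = 29.60 K.
COP_Carnot = T_H/ΔT = 324.55/29.60 = 10.96.
Ẇ_min = Q̇/COP_Carnot = 8650/10.96 = 788.9 W = 1.058 hp.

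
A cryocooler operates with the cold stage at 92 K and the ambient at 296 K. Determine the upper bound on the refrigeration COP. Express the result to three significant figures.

The reservoir spacing is ΔT = 296 − 92 = 204.0 K.
For a reversible cycle, COP_Carnot = T_C/ΔT = 92.00/204.0 = 0.4510.

0.451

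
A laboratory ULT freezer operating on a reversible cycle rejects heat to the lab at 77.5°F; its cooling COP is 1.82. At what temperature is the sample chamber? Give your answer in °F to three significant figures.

-113 °F

For a Carnot refrigerator COP_R = T_C/(T_H − T_C), so T_C = COP·T_H/(1 + COP).
With T_H = 298.43 K, T_C = 1.82 × 298.43/2.820 = 192.60 K.
Converting, 192.60 K = -112.99°F.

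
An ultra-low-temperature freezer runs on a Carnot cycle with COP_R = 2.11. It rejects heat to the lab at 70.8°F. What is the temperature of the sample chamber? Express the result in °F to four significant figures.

For a Carnot refrigerator COP_R = T_C/(T_H − T_C), so T_C = COP·T_H/(1 + COP).
With T_H = 294.71 K, T_C = 2.11 × 294.71/3.110 = 199.94 K.
Converting, 199.94 K = -99.77°F.

-99.77 °F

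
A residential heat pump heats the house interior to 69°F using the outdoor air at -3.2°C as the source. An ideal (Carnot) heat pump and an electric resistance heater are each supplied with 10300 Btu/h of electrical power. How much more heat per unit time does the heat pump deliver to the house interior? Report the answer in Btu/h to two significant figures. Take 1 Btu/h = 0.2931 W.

120000 Btu/h

In absolute terms T_C = 269.95 K and T_H = 293.71 K, so ΔT = 23.76 K.
COP_Carnot = T_H/ΔT = 293.71/23.76 = 12.36.
The heat pump delivers Q̇_H = COP × Ẇ = 127300 Btu/h; the resistance heater delivers Ẇ = 10300 Btu/h.
Extra = (COP − 1)·Ẇ = 117000 Btu/h.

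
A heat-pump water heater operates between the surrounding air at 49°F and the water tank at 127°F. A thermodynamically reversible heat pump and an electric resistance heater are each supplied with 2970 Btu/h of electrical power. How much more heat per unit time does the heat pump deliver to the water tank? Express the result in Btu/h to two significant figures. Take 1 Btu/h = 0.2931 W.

19000 Btu/h

In absolute terms T_C = 282.59 K and T_H = 325.93 K, so ΔT = 43.33 K.
COP_Carnot = T_H/ΔT = 325.93/43.33 = 7.521.
The heat pump delivers Q̇_H = COP × Ẇ = 22340 Btu/h; the resistance heater delivers Ẇ = 2970 Btu/h.
Extra = (COP − 1)·Ẇ = 19370 Btu/h.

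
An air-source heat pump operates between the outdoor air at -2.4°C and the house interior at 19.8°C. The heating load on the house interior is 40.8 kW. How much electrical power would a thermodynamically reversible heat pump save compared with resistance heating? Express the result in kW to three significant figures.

In absolute terms T_C = 270.75 K and T_H = 292.95 K, so ΔT = 22.20 K.
COP_Carnot = T_H/ΔT = 292.95/22.20 = 13.20.
Resistance heating needs Ẇ_res = Q̇_H = 40.80 kW; the reversible heat pump needs only Ẇ_hp = Q̇_H/COP = 3.092 kW.
Saving = 40.80 − 3.092 = 37.71 kW.

37.7 kW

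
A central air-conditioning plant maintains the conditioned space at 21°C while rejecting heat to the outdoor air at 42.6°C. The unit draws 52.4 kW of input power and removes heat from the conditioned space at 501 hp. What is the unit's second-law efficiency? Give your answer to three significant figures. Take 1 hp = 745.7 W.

Converting, Q̇_C = 501.0 hp = 373.6 kW, so COP_actual = Q̇_C/Ẇ = 373.6/52.40 = 7.130.
In absolute terms T_C = 294.15 K and T_H = 315.75 K, so ΔT = 21.60 K.
COP_Carnot = T_C/ΔT = 294.15/21.60 = 13.62.
η_II = COP_actual/COP_Carnot = 7.130/13.62 = 0.5235.

0.524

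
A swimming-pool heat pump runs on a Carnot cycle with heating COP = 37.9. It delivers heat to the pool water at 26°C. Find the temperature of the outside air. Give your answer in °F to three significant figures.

64.6 °F

COP_HP = T_H/(T_H − T_C) gives T_H − T_C = T_H/COP.
With T_H = 299.15 K, T_C = 299.15 × (1 − 1/37.9) = 291.26 K.
Converting, 291.26 K = 64.59°F.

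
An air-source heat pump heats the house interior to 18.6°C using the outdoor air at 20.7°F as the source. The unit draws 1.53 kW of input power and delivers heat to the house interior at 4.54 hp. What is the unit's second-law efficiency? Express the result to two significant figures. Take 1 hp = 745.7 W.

Converting, Q̇_H = 4.540 hp = 3.385 kW, so COP_actual = Q̇_H/Ẇ = 3.385/1.530 = 2.213.
In absolute terms T_C = 266.87 K and T_H = 291.75 K, so ΔT = 24.88 K.
COP_Carnot = T_H/ΔT = 291.75/24.88 = 11.73.
η_II = COP_actual/COP_Carnot = 2.213/11.73 = 0.1887.

0.19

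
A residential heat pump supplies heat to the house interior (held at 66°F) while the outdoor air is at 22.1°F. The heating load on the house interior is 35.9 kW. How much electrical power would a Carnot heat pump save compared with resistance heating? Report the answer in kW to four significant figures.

32.90 kW

In absolute terms T_C = 267.65 K and T_H = 292.04 K, so ΔT = 24.39 K.
COP_Carnot = T_H/ΔT = 292.04/24.39 = 11.97.
Resistance heating needs Ẇ_res = Q̇_H = 35.90 kW; the reversible heat pump needs only Ẇ_hp = Q̇_H/COP = 2.998 kW.
Saving = 35.90 − 2.998 = 32.90 kW.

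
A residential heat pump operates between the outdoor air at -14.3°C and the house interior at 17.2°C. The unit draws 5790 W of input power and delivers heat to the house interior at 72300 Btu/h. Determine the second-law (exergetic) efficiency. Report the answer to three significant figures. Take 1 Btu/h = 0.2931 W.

0.397

Converting, Q̇_H = 72300 Btu/h = 21190 W, so COP_actual = Q̇_H/Ẇ = 21190/5790 = 3.660.
In absolute terms T_C = 258.85 K and T_H = 290.35 K, so ΔT = 31.50 K.
COP_Carnot = T_H/ΔT = 290.35/31.50 = 9.217.
η_II = COP_actual/COP_Carnot = 3.660/9.217 = 0.3971.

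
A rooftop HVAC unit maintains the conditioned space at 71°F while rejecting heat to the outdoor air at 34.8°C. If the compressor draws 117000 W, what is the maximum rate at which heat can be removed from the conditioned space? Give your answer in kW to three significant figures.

2630 kW

In absolute terms T_C = 294.82 K and T_H = 307.95 K, so ΔT = 13.13 K.
COP_Carnot = T_C/ΔT = 294.82/13.13 = 22.45.
Q̇_max = COP_Carnot × Ẇ = 22.45 × 117000 W = 2626000 W = 2626 kW.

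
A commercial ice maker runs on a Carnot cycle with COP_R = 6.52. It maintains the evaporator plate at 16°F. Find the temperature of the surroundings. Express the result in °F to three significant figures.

COP_R = T_C/(T_H − T_C) gives T_H − T_C = T_C/COP.
With T_C = 264.26 K, T_H = 264.26 × (1 + 1/6.52) = 304.79 K.
Converting, 304.79 K = 88.96°F.

89.0 °F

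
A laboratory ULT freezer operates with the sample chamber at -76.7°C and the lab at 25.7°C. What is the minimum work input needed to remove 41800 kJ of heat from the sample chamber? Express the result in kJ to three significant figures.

In absolute terms T_C = 196.45 K and T_H = 298.85 K, so ΔT = 102.4 K.
The reversible limit is COP_R = T_C/ΔT = 1.918, so W_min = Q_C/COP = Q_C·ΔT/T_C.
W_min = 41800 × 102.4/196.45 = 21790 kJ.

21800 kJ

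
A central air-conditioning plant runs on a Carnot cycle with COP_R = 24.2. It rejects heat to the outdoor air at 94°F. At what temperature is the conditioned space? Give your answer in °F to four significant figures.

72.03 °F

For a Carnot refrigerator COP_R = T_C/(T_H − T_C), so T_C = COP·T_H/(1 + COP).
With T_H = 307.59 K, T_C = 24.2 × 307.59/25.20 = 295.39 K.
Converting, 295.39 K = 72.03°F.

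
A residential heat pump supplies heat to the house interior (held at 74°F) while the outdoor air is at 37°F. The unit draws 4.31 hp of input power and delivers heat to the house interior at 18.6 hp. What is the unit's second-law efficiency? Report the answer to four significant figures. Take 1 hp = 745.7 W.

COP_actual = Q̇_H/Ẇ = 18.60/4.310 = 4.316.
In absolute terms T_C = 275.93 K and T_H = 296.48 K, so ΔT = 20.56 K.
COP_Carnot = T_H/ΔT = 296.48/20.56 = 14.42.
η_II = COP_actual/COP_Carnot = 4.316/14.42 = 0.2992.

0.2992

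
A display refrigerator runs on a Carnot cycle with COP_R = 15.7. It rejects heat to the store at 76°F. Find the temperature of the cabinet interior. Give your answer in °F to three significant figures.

43.9 °F

For a Carnot refrigerator COP_R = T_C/(T_H − T_C), so T_C = COP·T_H/(1 + COP).
With T_H = 297.59 K, T_C = 15.7 × 297.59/16.70 = 279.77 K.
Converting, 279.77 K = 43.92°F.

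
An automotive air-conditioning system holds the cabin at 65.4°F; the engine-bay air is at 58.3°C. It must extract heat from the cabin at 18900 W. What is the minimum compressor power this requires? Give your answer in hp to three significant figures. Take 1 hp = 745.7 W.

In absolute terms T_C = 291.71 K and T_H = 331.45 K, so ΔT = 39.74 K.
COP_Carnot = T_C/ΔT = 291.71/39.74 = 7.340.
Ẇ_min = Q̇/COP_Carnot = 18900/7.340 = 2575 W = 3.453 hp.

3.45 hp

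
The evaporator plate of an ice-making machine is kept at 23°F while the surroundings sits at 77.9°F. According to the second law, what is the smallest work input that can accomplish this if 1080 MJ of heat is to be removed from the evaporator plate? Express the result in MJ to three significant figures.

In absolute terms T_C = 268.15 K and T_H = 298.65 K, so ΔT = 30.50 K.
The reversible limit is COP_R = T_C/ΔT = 8.792, so W_min = Q_C/COP = Q_C·ΔT/T_C.
W_min = 1080 × 30.50/268.15 = 122.8 MJ.

123 MJ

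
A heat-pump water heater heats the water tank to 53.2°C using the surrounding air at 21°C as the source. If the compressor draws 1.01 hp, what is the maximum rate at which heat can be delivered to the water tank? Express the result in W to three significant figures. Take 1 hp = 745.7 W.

7630 W

In absolute terms T_C = 294.15 K and T_H = 326.35 K, so ΔT = 32.20 K.
COP_Carnot = T_H/ΔT = 326.35/32.20 = 10.14.
Q̇_max = COP_Carnot × Ẇ = 10.14 × 1.010 hp = 10.24 hp = 7633 W.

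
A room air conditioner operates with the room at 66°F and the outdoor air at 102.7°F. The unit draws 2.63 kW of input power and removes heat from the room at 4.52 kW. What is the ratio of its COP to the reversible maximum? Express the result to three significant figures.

COP_actual = Q̇_C/Ẇ = 4.520/2.630 = 1.719.
In absolute terms T_C = 292.04 K and T_H = 312.43 K, so ΔT = 20.39 K.
COP_Carnot = T_C/ΔT = 292.04/20.39 = 14.32.
η_II = COP_actual/COP_Carnot = 1.719/14.32 = 0.1200.

0.120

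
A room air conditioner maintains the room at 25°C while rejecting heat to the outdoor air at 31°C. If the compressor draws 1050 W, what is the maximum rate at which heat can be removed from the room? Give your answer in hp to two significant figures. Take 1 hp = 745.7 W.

70 hp

In absolute terms T_C = 298.15 K and T_H = 304.15 K, so ΔT = 6.000 K.
COP_Carnot = T_C/ΔT = 298.15/6.000 = 49.69.
Q̇_max = COP_Carnot × Ẇ = 49.69 × 1050 W = 52180 W = 69.97 hp.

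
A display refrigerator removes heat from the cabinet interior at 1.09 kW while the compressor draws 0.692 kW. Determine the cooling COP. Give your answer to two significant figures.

The first law gives Q̇_H = Q̇_C + Ẇ, so the three rates are Q̇_C = 1.090, Q̇_H = 1.782, Ẇ = 0.6920 kW.
COP_R = Q̇_C/Ẇ = 1.090/0.6920 = 1.575.

1.6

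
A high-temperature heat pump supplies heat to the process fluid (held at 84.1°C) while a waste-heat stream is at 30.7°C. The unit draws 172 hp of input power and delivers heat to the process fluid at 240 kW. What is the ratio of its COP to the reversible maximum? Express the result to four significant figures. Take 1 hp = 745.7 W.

Converting, Q̇_H = 240.0 kW = 321.8 hp, so COP_actual = Q̇_H/Ẇ = 321.8/172.0 = 1.871.
In absolute terms T_C = 303.85 K and T_H = 357.25 K, so ΔT = 53.40 K.
COP_Carnot = T_H/ΔT = 357.25/53.40 = 6.690.
η_II = COP_actual/COP_Carnot = 1.871/6.690 = 0.2797.

0.2797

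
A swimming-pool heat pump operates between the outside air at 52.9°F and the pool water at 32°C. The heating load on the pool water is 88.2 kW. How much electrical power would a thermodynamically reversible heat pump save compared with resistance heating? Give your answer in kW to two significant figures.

82 kW

In absolute terms T_C = 284.76 K and T_H = 305.15 K, so ΔT = 20.39 K.
COP_Carnot = T_H/ΔT = 305.15/20.39 = 14.97.
Resistance heating needs Ẇ_res = Q̇_H = 88.20 kW; the reversible heat pump needs only Ẇ_hp = Q̇_H/COP = 5.893 kW.
Saving = 88.20 − 5.893 = 82.31 kW.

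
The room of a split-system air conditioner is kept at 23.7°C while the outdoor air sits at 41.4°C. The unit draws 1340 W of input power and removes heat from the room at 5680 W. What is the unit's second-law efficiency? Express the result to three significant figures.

COP_actual = Q̇_C/Ẇ = 5680/1340 = 4.239.
In absolute terms T_C = 296.85 K and T_H = 314.55 K, so ΔT = 17.70 K.
COP_Carnot = T_C/ΔT = 296.85/17.70 = 16.77.
η_II = COP_actual/COP_Carnot = 4.239/16.77 = 0.2527.

0.253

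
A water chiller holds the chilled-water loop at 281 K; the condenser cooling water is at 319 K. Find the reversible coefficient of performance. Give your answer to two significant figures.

7.4

The reservoir spacing is ΔT = 319 − 281 = 38.00 K.
For a reversible cycle, COP_Carnot = T_C/ΔT = 281.00/38.00 = 7.395.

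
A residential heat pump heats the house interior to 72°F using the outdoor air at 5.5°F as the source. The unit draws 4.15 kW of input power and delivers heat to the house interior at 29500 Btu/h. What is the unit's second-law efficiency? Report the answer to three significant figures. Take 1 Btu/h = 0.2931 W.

Converting, Q̇_H = 29500 Btu/h = 8.646 kW, so COP_actual = Q̇_H/Ẇ = 8.646/4.150 = 2.083.
In absolute terms T_C = 258.43 K and T_H = 295.37 K, so ΔT = 36.94 K.
COP_Carnot = T_H/ΔT = 295.37/36.94 = 7.995.
η_II = COP_actual/COP_Carnot = 2.083/7.995 = 0.2606.

0.261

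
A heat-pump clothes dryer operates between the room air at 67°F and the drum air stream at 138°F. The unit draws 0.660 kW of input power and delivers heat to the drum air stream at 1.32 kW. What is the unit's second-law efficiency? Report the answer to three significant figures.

0.238

COP_actual = Q̇_H/Ẇ = 1.320/0.6600 = 2.000.
In absolute terms T_C = 292.59 K and T_H = 332.04 K, so ΔT = 39.44 K.
COP_Carnot = T_H/ΔT = 332.04/39.44 = 8.418.
η_II = COP_actual/COP_Carnot = 2.000/8.418 = 0.2376.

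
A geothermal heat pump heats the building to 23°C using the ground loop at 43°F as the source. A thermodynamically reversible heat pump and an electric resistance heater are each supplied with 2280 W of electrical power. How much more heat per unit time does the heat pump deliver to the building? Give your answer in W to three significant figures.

37700 W

In absolute terms T_C = 279.26 K and T_H = 296.15 K, so ΔT = 16.89 K.
COP_Carnot = T_H/ΔT = 296.15/16.89 = 17.54.
The heat pump delivers Q̇_H = COP × Ẇ = 39980 W; the resistance heater delivers Ẇ = 2280 W.
Extra = (COP − 1)·Ẇ = 37700 W.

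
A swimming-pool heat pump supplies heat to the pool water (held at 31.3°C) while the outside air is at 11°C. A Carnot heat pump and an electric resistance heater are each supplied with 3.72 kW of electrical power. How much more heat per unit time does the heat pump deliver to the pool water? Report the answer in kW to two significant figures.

In absolute terms T_C = 284.15 K and T_H = 304.45 K, so ΔT = 20.30 K.
COP_Carnot = T_H/ΔT = 304.45/20.30 = 15.00.
The heat pump delivers Q̇_H = COP × Ẇ = 55.79 kW; the resistance heater delivers Ẇ = 3.720 kW.
Extra = (COP − 1)·Ẇ = 52.07 kW.

52 kW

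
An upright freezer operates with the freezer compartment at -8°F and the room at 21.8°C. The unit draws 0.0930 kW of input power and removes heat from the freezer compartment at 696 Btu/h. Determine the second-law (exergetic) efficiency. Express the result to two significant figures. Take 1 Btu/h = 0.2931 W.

Converting, Q̇_C = 696.0 Btu/h = 0.2040 kW, so COP_actual = Q̇_C/Ẇ = 0.2040/0.09300 = 2.194.
In absolute terms T_C = 250.93 K and T_H = 294.95 K, so ΔT = 44.02 K.
COP_Carnot = T_C/ΔT = 250.93/44.02 = 5.700.
η_II = COP_actual/COP_Carnot = 2.194/5.700 = 0.3848.

0.38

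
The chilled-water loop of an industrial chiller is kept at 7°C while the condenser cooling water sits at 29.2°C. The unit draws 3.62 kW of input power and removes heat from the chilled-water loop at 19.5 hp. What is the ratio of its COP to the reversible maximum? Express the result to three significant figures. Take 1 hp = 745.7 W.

Converting, Q̇_C = 19.50 hp = 14.54 kW, so COP_actual = Q̇_C/Ẇ = 14.54/3.620 = 4.017.
In absolute terms T_C = 280.15 K and T_H = 302.35 K, so ΔT = 22.20 K.
COP_Carnot = T_C/ΔT = 280.15/22.20 = 12.62.
η_II = COP_actual/COP_Carnot = 4.017/12.62 = 0.3183.

0.318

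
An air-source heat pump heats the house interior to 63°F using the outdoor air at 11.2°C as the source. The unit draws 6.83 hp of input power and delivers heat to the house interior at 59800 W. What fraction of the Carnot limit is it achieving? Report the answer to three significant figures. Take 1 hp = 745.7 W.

Converting, Q̇_H = 59800 W = 80.19 hp, so COP_actual = Q̇_H/Ẇ = 80.19/6.830 = 11.74.
In absolute terms T_C = 284.35 K and T_H = 290.37 K, so ΔT = 6.022 K.
COP_Carnot = T_H/ΔT = 290.37/6.022 = 48.22.
η_II = COP_actual/COP_Carnot = 11.74/48.22 = 0.2435.

0.244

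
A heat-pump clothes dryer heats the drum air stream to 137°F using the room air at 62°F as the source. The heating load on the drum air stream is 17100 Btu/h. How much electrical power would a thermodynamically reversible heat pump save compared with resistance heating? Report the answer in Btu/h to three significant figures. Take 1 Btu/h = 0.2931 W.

In absolute terms T_C = 289.82 K and T_H = 331.48 K, so ΔT = 41.67 K.
COP_Carnot = T_H/ΔT = 331.48/41.67 = 7.956.
Resistance heating needs Ẇ_res = Q̇_H = 17100 Btu/h; the reversible heat pump needs only Ẇ_hp = Q̇_H/COP = 2149 Btu/h.
Saving = 17100 − 2149 = 14950 Btu/h.

15000 Btu/h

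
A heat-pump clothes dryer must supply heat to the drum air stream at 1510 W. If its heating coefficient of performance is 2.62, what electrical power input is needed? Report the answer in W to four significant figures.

Ẇ = Q̇_H/COP_HP = 1510/2.62 = 576.3 W.

576.3 W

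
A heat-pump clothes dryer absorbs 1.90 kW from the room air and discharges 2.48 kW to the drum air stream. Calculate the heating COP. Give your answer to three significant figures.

The first law gives Q̇_H = Q̇_C + Ẇ, so the three rates are Q̇_C = 1.900, Q̇_H = 2.480, Ẇ = 0.5800 kW.
COP_HP = Q̇_H/Ẇ = 2.480/0.5800 = 4.276.

4.28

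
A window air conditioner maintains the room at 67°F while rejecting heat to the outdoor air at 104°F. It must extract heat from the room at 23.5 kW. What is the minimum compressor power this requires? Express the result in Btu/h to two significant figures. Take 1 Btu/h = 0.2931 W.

5600 Btu/h

In absolute terms T_C = 292.59 K and T_H = 313.15 K, so ΔT = 20.56 K.
COP_Carnot = T_C/ΔT = 292.59/20.56 = 14.23.
Ẇ_min = Q̇/COP_Carnot = 23.50/14.23 = 1.651 kW = 5633 Btu/h.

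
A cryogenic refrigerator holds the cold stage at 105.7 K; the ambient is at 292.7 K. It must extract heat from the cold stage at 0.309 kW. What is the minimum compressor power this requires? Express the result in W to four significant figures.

546.7 W

The reservoir spacing is ΔT = 292.7 − 105.7 = 187.0 K.
COP_Carnot = T_C/ΔT = 105.70/187.0 = 0.5652.
Ẇ_min = Q̇/COP_Carnot = 0.3090/0.5652 = 0.5467 kW = 546.7 W.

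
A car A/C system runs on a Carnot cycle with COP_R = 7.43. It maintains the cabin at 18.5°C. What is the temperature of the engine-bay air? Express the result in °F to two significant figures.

140 °F

COP_R = T_C/(T_H − T_C) gives T_H − T_C = T_C/COP.
With T_C = 291.65 K, T_H = 291.65 × (1 + 1/7.43) = 330.90 K.
Converting, 330.90 K = 135.96°F.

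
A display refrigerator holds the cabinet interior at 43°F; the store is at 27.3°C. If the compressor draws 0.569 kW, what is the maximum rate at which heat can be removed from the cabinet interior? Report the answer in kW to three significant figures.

7.50 kW

In absolute terms T_C = 279.26 K and T_H = 300.45 K, so ΔT = 21.19 K.
COP_Carnot = T_C/ΔT = 279.26/21.19 = 13.18.
Q̇_max = COP_Carnot × Ẇ = 13.18 × 0.5690 kW = 7.499 kW.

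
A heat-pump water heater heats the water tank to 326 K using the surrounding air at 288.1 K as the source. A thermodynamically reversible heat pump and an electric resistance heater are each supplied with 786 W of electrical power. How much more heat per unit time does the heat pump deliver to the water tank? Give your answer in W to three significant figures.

The reservoir spacing is ΔT = 326 − 288.1 = 37.90 K.
COP_Carnot = T_H/ΔT = 326.00/37.90 = 8.602.
The heat pump delivers Q̇_H = COP × Ẇ = 6761 W; the resistance heater delivers Ẇ = 786.0 W.
Extra = (COP − 1)·Ẇ = 5975 W.

5970 W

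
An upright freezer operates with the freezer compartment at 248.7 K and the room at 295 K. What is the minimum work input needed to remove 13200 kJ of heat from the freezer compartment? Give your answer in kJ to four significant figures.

2457 kJ

The reservoir spacing is ΔT = 295 − 248.7 = 46.30 K.
The reversible limit is COP_R = T_C/ΔT = 5.371, so W_min = Q_C/COP = Q_C·ΔT/T_C.
W_min = 13200 × 46.30/248.70 = 2457 kJ.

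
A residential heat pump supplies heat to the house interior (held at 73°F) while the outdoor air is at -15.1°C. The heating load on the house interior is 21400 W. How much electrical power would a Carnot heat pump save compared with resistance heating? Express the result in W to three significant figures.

In absolute terms T_C = 258.05 K and T_H = 295.93 K, so ΔT = 37.88 K.
COP_Carnot = T_H/ΔT = 295.93/37.88 = 7.813.
Resistance heating needs Ẇ_res = Q̇_H = 21400 W; the reversible heat pump needs only Ẇ_hp = Q̇_H/COP = 2739 W.
Saving = 21400 − 2739 = 18660 W.

18700 W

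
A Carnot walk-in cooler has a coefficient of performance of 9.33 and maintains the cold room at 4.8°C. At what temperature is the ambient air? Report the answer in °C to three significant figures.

34.6 °C

COP_R = T_C/(T_H − T_C) gives T_H − T_C = T_C/COP.
With T_C = 277.95 K, T_H = 277.95 × (1 + 1/9.33) = 307.74 K.
Converting, 307.74 K = 34.59°C.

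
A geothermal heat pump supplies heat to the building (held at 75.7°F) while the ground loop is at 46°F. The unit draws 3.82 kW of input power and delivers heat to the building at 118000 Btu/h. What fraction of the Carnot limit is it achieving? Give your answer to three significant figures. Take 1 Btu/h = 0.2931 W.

0.502

Converting, Q̇_H = 118000 Btu/h = 34.59 kW, so COP_actual = Q̇_H/Ẇ = 34.59/3.820 = 9.054.
In absolute terms T_C = 280.93 K and T_H = 297.43 K, so ΔT = 16.50 K.
COP_Carnot = T_H/ΔT = 297.43/16.50 = 18.03.
η_II = COP_actual/COP_Carnot = 9.054/18.03 = 0.5023.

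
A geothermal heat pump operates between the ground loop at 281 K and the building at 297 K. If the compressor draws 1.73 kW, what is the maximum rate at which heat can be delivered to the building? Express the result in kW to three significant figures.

32.1 kW

The reservoir spacing is ΔT = 297 − 281 = 16.00 K.
COP_Carnot = T_H/ΔT = 297.00/16.00 = 18.56.
Q̇_max = COP_Carnot × Ẇ = 18.56 × 1.730 kW = 32.11 kW.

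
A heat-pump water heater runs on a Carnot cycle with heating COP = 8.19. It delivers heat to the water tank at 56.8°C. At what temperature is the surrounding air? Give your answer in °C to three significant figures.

COP_HP = T_H/(T_H − T_C) gives T_H − T_C = T_H/COP.
With T_H = 329.95 K, T_C = 329.95 × (1 − 1/8.19) = 289.66 K.
Converting, 289.66 K = 16.51°C.

16.5 °C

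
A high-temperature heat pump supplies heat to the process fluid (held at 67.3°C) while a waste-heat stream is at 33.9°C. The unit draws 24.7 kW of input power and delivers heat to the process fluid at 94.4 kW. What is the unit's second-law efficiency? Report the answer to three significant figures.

0.375

COP_actual = Q̇_H/Ẇ = 94.40/24.70 = 3.822.
In absolute terms T_C = 307.05 K and T_H = 340.45 K, so ΔT = 33.40 K.
COP_Carnot = T_H/ΔT = 340.45/33.40 = 10.19.
η_II = COP_actual/COP_Carnot = 3.822/10.19 = 0.3749.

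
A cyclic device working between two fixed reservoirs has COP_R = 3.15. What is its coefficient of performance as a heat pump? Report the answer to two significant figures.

The first law on one cycle gives Q_H = Q_C + W, so Q_H/W = Q_C/W + 1.
COP_HP = COP_R + 1 = 3.15 + 1 = 4.15.

4.2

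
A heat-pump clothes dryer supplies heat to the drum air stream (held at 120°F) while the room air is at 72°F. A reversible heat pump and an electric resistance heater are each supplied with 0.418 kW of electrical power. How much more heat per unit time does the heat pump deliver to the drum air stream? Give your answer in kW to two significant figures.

In absolute terms T_C = 295.37 K and T_H = 322.04 K, so ΔT = 26.67 K.
COP_Carnot = T_H/ΔT = 322.04/26.67 = 12.08.
The heat pump delivers Q̇_H = COP × Ẇ = 5.048 kW; the resistance heater delivers Ẇ = 0.4180 kW.
Extra = (COP − 1)·Ẇ = 4.630 kW.

4.6 kW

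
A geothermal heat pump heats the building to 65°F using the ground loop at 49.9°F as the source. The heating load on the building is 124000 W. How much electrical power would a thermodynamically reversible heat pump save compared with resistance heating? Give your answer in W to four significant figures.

In absolute terms T_C = 283.09 K and T_H = 291.48 K, so ΔT = 8.389 K.
COP_Carnot = T_H/ΔT = 291.48/8.389 = 34.75.
Resistance heating needs Ẇ_res = Q̇_H = 124000 W; the reversible heat pump needs only Ẇ_hp = Q̇_H/COP = 3569 W.
Saving = 124000 − 3569 = 120400 W.

120400 W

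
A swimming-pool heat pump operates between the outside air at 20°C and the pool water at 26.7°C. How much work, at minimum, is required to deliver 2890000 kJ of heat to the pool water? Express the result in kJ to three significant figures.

In absolute terms T_C = 293.15 K and T_H = 299.85 K, so ΔT = 6.700 K.
The reversible limit is COP_HP = T_H/ΔT = 44.75, so W_min = Q_H/COP = Q_H·ΔT/T_H.
W_min = 2890000 × 6.700/299.85 = 64580 kJ.

64600 kJ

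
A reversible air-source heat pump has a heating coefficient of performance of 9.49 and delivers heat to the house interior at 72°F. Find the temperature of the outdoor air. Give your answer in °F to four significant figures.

15.98 °F

COP_HP = T_H/(T_H − T_C) gives T_H − T_C = T_H/COP.
With T_H = 295.37 K, T_C = 295.37 × (1 − 1/9.49) = 264.25 K.
Converting, 264.25 K = 15.98°F.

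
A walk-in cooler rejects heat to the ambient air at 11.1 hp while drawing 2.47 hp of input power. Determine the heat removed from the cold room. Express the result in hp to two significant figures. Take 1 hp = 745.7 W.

8.6 hp

For a cyclic device the first law requires Q̇_H = Q̇_C + Ẇ.
Q̇_C = Q̇_H − Ẇ = 8.630 hp.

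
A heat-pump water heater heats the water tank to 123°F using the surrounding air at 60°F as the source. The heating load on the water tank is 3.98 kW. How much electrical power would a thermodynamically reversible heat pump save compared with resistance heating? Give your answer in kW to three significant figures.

3.55 kW

In absolute terms T_C = 288.71 K and T_H = 323.71 K, so ΔT = 35.00 K.
COP_Carnot = T_H/ΔT = 323.71/35.00 = 9.249.
Resistance heating needs Ẇ_res = Q̇_H = 3.980 kW; the reversible heat pump needs only Ẇ_hp = Q̇_H/COP = 0.4303 kW.
Saving = 3.980 − 0.4303 = 3.550 kW.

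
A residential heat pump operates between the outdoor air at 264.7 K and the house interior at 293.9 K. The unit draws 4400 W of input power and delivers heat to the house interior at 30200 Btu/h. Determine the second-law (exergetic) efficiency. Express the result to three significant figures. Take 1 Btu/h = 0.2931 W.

0.200

Converting, Q̇_H = 30200 Btu/h = 8852 W, so COP_actual = Q̇_H/Ẇ = 8852/4400 = 2.012.
The reservoir spacing is ΔT = 293.9 − 264.7 = 29.20 K.
COP_Carnot = T_H/ΔT = 293.90/29.20 = 10.07.
η_II = COP_actual/COP_Carnot = 2.012/10.07 = 0.1999.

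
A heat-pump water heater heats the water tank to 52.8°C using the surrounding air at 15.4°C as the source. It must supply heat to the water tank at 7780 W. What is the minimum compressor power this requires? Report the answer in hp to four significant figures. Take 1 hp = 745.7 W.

In absolute terms T_C = 288.55 K and T_H = 325.95 K, so ΔT = 37.40 K.
COP_Carnot = T_H/ΔT = 325.95/37.40 = 8.715.
Ẇ_min = Q̇/COP_Carnot = 7780/8.715 = 892.7 W = 1.197 hp.

1.197 hp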